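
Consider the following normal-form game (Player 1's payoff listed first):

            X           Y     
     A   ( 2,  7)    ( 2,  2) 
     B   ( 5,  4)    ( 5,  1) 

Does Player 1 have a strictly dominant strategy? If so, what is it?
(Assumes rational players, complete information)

Yes, Player 1's strictly dominant strategy is B

Work:
A strategy strictly dominates another if it gives a strictly higher payoff against every opponent action. Compare each pair of P1's strategies column-by-column:
  A vs B: [2 vs 5, 2 vs 5] → A does not strictly dominate B (column X: 2 ≤ 5)
  B vs A: [5 vs 2, 5 vs 2] → B strictly dominates A
B strictly dominates every other strategy → strictly dominant.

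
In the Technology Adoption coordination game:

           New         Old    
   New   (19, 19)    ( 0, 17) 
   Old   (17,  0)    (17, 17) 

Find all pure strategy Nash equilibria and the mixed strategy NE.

Pure NE: (New, New) and (Old, Old); Mixed NE: p = 0.8947, q = 0.8947

Work:
Check pure NE:
(New, New): (19, 19) - no unilateral deviation beneficial
(Old, Old): (17, 17) - no unilateral deviation beneficial
Mixed NE: P1 plays New with p = 0.8947, P2 plays New with q = 0.8947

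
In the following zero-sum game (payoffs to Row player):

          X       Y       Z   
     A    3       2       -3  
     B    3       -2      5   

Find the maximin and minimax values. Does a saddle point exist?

Maximin = -2, Minimax = 2, Saddle: False

Work:
Row minimums: [-3, -2] → maximin = -2
Column maximums: [3, 2, 5] → minimax = 2
No saddle point (maximin ≠ minimax). Mixed strategy needed.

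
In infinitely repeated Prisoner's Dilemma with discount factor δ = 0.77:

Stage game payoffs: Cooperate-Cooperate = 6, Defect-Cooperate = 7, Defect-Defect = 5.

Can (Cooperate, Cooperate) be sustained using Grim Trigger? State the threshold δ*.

δ* = 0.5; since δ = 0.77 ≥ 0.5, cooperation can be sustained

Work:
For Grim Trigger:
Cooperate forever: 6/(1-δ)
Defect then punished: 7 + 5·δ/(1-δ)
Need: 6/(1-δ) ≥ 7 + 5·δ/(1-δ)
Solving: δ ≥ (T-R)/(T-P) = (7-6)/(7-5) = 0.5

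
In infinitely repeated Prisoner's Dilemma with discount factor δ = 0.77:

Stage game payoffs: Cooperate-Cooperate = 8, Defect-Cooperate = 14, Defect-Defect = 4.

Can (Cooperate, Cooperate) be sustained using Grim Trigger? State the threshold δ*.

δ* = 0.6; since δ = 0.77 ≥ 0.6, cooperation can be sustained

Work:
For Grim Trigger:
Cooperate forever: 8/(1-δ)
Defect then punished: 14 + 4·δ/(1-δ)
Need: 8/(1-δ) ≥ 14 + 4·δ/(1-δ)
Solving: δ ≥ (T-R)/(T-P) = (14-8)/(14-4) = 0.6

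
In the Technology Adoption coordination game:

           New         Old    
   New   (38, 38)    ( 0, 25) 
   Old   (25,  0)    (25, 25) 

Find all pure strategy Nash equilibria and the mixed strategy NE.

Pure NE: (New, New) and (Old, Old); Mixed NE: p = 0.6579, q = 0.6579

Work:
Check pure NE:
(New, New): (38, 38) - no unilateral deviation beneficial
(Old, Old): (25, 25) - no unilateral deviation beneficial
Mixed NE: P1 plays New with p = 0.6579, P2 plays New with q = 0.6579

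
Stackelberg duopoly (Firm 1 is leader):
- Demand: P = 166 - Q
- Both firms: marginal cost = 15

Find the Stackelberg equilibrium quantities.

q₁* (leader) = 75.5, q₂* (follower) = 37.75

Work:
Follower's reaction: q₂ = (a - c - q₁)/2
Leader substitutes: π₁ = q₁·(a - q₁ - (a-c-q₁)/2 - c)
FOC: q₁* = (166 - 15)/2 = 75.50
Then: q₂* = (166 - 15 - 75.5)/2 = 37.75
Leader has first-mover advantage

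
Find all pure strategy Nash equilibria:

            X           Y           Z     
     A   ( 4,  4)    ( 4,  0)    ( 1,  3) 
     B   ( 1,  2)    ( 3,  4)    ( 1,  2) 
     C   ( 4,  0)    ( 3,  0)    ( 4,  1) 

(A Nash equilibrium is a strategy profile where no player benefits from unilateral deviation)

Nash equilibrium: (A, X), (C, Z)

Work:
Best responses:
  P1 vs X: payoffs [4, 1, 4] → best response A/C (payoff 4)
  P1 vs Y: payoffs [4, 3, 3] → best response A (payoff 4)
  P1 vs Z: payoffs [1, 1, 4] → best response C (payoff 4)
  P2 vs A: payoffs [4, 0, 3] → best response X (payoff 4)
  P2 vs B: payoffs [2, 4, 2] → best response Y (payoff 4)
  P2 vs C: payoffs [0, 0, 1] → best response Z (payoff 1)
Mutual best responses: (A,X), (C,Z) → Nash equilibria.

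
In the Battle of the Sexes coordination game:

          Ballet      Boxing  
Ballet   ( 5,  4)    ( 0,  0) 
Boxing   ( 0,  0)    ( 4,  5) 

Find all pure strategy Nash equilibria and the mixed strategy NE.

Pure NE: (Ballet, Ballet) and (Boxing, Boxing); Mixed NE: p = 0.5556, q = 0.4444

Work:
Check pure NE:
(Ballet, Ballet): (5, 4) - no unilateral deviation beneficial
(Boxing, Boxing): (4, 5) - no unilateral deviation beneficial
Mixed NE: P1 plays Ballet with p = 0.5556, P2 plays Ballet with q = 0.4444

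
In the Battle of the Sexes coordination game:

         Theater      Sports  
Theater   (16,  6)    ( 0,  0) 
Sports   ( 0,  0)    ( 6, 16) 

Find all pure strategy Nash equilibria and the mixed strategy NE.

Pure NE: (Theater, Theater) and (Sports, Sports); Mixed NE: p = 0.7273, q = 0.2727

Work:
Check pure NE:
(Theater, Theater): (16, 6) - no unilateral deviation beneficial
(Sports, Sports): (6, 16) - no unilateral deviation beneficial
Mixed NE: P1 plays Theater with p = 0.7273, P2 plays Theater with q = 0.2727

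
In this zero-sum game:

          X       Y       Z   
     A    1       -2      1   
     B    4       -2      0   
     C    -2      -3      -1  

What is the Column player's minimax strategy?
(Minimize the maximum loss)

Column should play Y, value = -2

Work:
Column player minimizes Row's maximum payoff:
Column X: max payoff to Row = 4
Column Y: max payoff to Row = -2
Column Z: max payoff to Row = 1
Minimum is -2, achieved by column Y.
Minimax strategy: Y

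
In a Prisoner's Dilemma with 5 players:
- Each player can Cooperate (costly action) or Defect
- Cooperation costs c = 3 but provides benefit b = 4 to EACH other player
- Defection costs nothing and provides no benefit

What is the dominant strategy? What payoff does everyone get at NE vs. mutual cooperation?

Dominant: Defect; NE payoff = 0; Coop payoff = 13

Work:
Defect dominates (saves cost c = 3, benefit to others is external)
NE: All defect → everyone gets 0
If all cooperate: each receives (4)×4 - 3 = 13
Social dilemma: 13 > 0 but NE gives 0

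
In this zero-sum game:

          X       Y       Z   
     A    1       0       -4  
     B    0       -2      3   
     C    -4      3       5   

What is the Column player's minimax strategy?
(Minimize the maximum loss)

Column should play X, value = 1

Work:
Column player minimizes Row's maximum payoff:
Column X: max payoff to Row = 1
Column Y: max payoff to Row = 3
Column Z: max payoff to Row = 5
Minimum is 1, achieved by column X.
Minimax strategy: X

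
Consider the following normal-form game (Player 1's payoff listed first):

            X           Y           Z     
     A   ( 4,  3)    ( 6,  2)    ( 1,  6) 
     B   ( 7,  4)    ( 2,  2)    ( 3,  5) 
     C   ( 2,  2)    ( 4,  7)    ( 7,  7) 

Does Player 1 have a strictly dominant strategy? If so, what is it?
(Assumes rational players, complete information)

No strictly dominant strategy exists for Player 1

Work:
A strategy strictly dominates another if it gives a strictly higher payoff against every opponent action. Compare each pair of P1's strategies column-by-column:
  A vs B: [4 vs 7, 6 vs 2, 1 vs 3] → A does not strictly dominate B (column X: 4 ≤ 7)
  A vs C: [4 vs 2, 6 vs 4, 1 vs 7] → A does not strictly dominate C (column Z: 1 ≤ 7)
  B vs A: [7 vs 4, 2 vs 6, 3 vs 1] → B does not strictly dominate A (column Y: 2 ≤ 6)
  B vs C: [7 vs 2, 2 vs 4, 3 vs 7] → B does not strictly dominate C (column Y: 2 ≤ 4)
  C vs A: [2 vs 4, 4 vs 6, 7 vs 1] → C does not strictly dominate A (column X: 2 ≤ 4)
  C vs B: [2 vs 7, 4 vs 2, 7 vs 3] → C does not strictly dominate B (column X: 2 ≤ 7)
No single strategy strictly dominates all others → no strictly dominant strategy.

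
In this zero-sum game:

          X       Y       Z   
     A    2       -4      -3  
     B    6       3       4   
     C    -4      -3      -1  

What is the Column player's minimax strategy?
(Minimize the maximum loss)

Column should play Y, value = 3

Work:
Column player minimizes Row's maximum payoff:
Column X: max payoff to Row = 6
Column Y: max payoff to Row = 3
Column Z: max payoff to Row = 4
Minimum is 3, achieved by column Y.
Minimax strategy: Y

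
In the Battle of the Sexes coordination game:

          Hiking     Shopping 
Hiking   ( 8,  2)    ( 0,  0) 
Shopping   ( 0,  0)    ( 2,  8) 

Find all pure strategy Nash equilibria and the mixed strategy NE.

Pure NE: (Hiking, Hiking) and (Shopping, Shopping); Mixed NE: p = 0.8, q = 0.2

Work:
Check pure NE:
(Hiking, Hiking): (8, 2) - no unilateral deviation beneficial
(Shopping, Shopping): (2, 8) - no unilateral deviation beneficial
Mixed NE: P1 plays Hiking with p = 0.8, P2 plays Hiking with q = 0.2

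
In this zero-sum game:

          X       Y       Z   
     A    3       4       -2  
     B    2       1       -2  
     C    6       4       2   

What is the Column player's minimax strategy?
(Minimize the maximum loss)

Column should play Z, value = 2

Work:
Column player minimizes Row's maximum payoff:
Column X: max payoff to Row = 6
Column Y: max payoff to Row = 4
Column Z: max payoff to Row = 2
Minimum is 2, achieved by column Z.
Minimax strategy: Z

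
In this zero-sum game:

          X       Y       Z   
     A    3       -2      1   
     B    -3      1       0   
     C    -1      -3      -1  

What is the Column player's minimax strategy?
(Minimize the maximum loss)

Column should play Y or Z (all achieve the minimum), value = 1

Work:
Column player minimizes Row's maximum payoff:
Column X: max payoff to Row = 3
Column Y: max payoff to Row = 1
Column Z: max payoff to Row = 1
Minimum is 1, achieved by columns Y, Z (tied).
Each of Y or Z is a minimax strategy.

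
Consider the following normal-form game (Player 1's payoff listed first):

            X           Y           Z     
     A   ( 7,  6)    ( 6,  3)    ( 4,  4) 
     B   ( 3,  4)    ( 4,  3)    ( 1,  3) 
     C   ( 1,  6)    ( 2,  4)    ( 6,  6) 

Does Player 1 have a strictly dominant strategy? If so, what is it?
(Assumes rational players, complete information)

No strictly dominant strategy exists for Player 1

Work:
A strategy strictly dominates another if it gives a strictly higher payoff against every opponent action. Compare each pair of P1's strategies column-by-column:
  A vs B: [7 vs 3, 6 vs 4, 4 vs 1] → A strictly dominates B
  A vs C: [7 vs 1, 6 vs 2, 4 vs 6] → A does not strictly dominate C (column Z: 4 ≤ 6)
  B vs A: [3 vs 7, 4 vs 6, 1 vs 4] → B does not strictly dominate A (column X: 3 ≤ 7)
  B vs C: [3 vs 1, 4 vs 2, 1 vs 6] → B does not strictly dominate C (column Z: 1 ≤ 6)
  C vs A: [1 vs 7, 2 vs 6, 6 vs 4] → C does not strictly dominate A (column X: 1 ≤ 7)
  C vs B: [1 vs 3, 2 vs 4, 6 vs 1] → C does not strictly dominate B (column X: 1 ≤ 3)
No single strategy strictly dominates all others → no strictly dominant strategy.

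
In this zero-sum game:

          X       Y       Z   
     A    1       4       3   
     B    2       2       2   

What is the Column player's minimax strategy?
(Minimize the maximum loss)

Column should play X, value = 2

Work:
Column player minimizes Row's maximum payoff:
Column X: max payoff to Row = 2
Column Y: max payoff to Row = 4
Column Z: max payoff to Row = 3
Minimum is 2, achieved by column X.
Minimax strategy: X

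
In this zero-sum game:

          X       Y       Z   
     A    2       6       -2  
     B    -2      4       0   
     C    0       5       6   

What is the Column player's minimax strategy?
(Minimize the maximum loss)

Column should play X, value = 2

Work:
Column player minimizes Row's maximum payoff:
Column X: max payoff to Row = 2
Column Y: max payoff to Row = 6
Column Z: max payoff to Row = 6
Minimum is 2, achieved by column X.
Minimax strategy: X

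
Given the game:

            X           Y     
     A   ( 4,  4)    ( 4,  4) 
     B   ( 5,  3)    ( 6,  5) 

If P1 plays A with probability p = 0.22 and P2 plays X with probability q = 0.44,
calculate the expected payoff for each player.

E[P1] = 5.2168, E[P2] = 4.0936

Work:
E[P1] = p·q·π₁(A,X) + p·(1-q)·π₁(A,Y) + (1-p)·q·π₁(B,X) + (1-p)·(1-q)·π₁(B,Y)
= 0.22·0.44·4 + 0.22·0.56·4 + 0.78·0.44·5 + 0.78·0.56·6
= 5.2168

E[P2] = 4.0936 (similar calculation)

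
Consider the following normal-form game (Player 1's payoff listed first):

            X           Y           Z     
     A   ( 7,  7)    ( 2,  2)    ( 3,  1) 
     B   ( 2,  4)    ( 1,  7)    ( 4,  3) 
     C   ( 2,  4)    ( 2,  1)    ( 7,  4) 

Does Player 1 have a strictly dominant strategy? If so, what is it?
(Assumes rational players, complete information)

No strictly dominant strategy exists for Player 1

Work:
A strategy strictly dominates another if it gives a strictly higher payoff against every opponent action. Compare each pair of P1's strategies column-by-column:
  A vs B: [7 vs 2, 2 vs 1, 3 vs 4] → A does not strictly dominate B (column Z: 3 ≤ 4)
  A vs C: [7 vs 2, 2 vs 2, 3 vs 7] → A does not strictly dominate C (column Y: 2 ≤ 2)
  B vs A: [2 vs 7, 1 vs 2, 4 vs 3] → B does not strictly dominate A (column X: 2 ≤ 7)
  B vs C: [2 vs 2, 1 vs 2, 4 vs 7] → B does not strictly dominate C (column X: 2 ≤ 2)
  C vs A: [2 vs 7, 2 vs 2, 7 vs 3] → C does not strictly dominate A (column X: 2 ≤ 7)
  C vs B: [2 vs 2, 2 vs 1, 7 vs 4] → C does not strictly dominate B (column X: 2 ≤ 2)
No single strategy strictly dominates all others → no strictly dominant strategy.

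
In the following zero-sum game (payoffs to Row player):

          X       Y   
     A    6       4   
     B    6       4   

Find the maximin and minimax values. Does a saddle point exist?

Maximin = 4, Minimax = 4, Saddle: True

Work:
Row minimums: [4, 4] → maximin = 4
Column maximums: [6, 4] → minimax = 4
Saddle point exists! Game value = 4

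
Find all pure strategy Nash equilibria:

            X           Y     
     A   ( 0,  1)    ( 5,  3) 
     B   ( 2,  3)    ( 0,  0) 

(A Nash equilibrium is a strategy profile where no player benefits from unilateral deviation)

Nash equilibrium: (A, Y), (B, X)

Work:
Best responses:
  P1 vs X: payoffs [0, 2] → best response B (payoff 2)
  P1 vs Y: payoffs [5, 0] → best response A (payoff 5)
  P2 vs A: payoffs [1, 3] → best response Y (payoff 3)
  P2 vs B: payoffs [3, 0] → best response X (payoff 3)
Mutual best responses: (A,Y), (B,X) → Nash equilibria.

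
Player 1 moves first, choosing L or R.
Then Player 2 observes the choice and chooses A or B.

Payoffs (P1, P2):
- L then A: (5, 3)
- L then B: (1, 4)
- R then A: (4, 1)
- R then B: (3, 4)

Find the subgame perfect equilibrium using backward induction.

P1 plays R, P2 plays B after L and B after R; Payoff (3, 4)

Work:
Backward induction:
After L: P2 chooses B → P1 gets 1
After R: P2 chooses B → P1 gets 3
P1 chooses R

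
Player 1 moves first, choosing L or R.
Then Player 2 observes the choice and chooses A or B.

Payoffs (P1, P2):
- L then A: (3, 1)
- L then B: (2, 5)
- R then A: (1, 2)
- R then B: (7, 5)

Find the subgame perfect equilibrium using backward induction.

P1 plays R, P2 plays B after L and B after R; Payoff (7, 5)

Work:
Backward induction:
After L: P2 chooses B → P1 gets 2
After R: P2 chooses B → P1 gets 7
P1 chooses R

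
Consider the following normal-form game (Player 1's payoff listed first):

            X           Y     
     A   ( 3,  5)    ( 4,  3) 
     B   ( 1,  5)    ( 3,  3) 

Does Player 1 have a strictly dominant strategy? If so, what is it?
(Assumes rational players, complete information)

Yes, Player 1's strictly dominant strategy is A

Work:
A strategy strictly dominates another if it gives a strictly higher payoff against every opponent action. Compare each pair of P1's strategies column-by-column:
  A vs B: [3 vs 1, 4 vs 3] → A strictly dominates B
  B vs A: [1 vs 3, 3 vs 4] → B does not strictly dominate A (column X: 1 ≤ 3)
A strictly dominates every other strategy → strictly dominant.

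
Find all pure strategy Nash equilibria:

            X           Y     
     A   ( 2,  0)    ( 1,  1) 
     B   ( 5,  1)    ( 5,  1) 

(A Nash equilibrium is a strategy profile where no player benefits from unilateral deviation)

Nash equilibrium: (B, X), (B, Y)

Work:
Best responses:
  P1 vs X: payoffs [2, 5] → best response B (payoff 5)
  P1 vs Y: payoffs [1, 5] → best response B (payoff 5)
  P2 vs A: payoffs [0, 1] → best response Y (payoff 1)
  P2 vs B: payoffs [1, 1] → best response X/Y (payoff 1)
Mutual best responses: (B,X), (B,Y) → Nash equilibria.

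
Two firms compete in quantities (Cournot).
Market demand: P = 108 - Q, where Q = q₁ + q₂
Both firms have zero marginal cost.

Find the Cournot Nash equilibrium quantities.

q₁* = q₂* = 36.0; P* = 36.0

Work:
Profit: π_i = P·q_i = (a - q_i - q_j)·q_i
FOC: ∂π_i/∂q_i = a - 2q_i - q_j = 0
Reaction function: q_i = (108 - q_j)/2
Symmetry: q* = 108/3 = 36.0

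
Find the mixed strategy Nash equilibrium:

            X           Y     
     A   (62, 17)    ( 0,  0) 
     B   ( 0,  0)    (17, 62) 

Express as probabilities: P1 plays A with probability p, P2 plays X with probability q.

p = 0.7848, q = 0.2152

Work:
Find probabilities that make opponent indifferent:
P2 chooses q to make P1 indifferent between A and B
P1 chooses p to make P2 indifferent between X and Y
Mixed NE: P1 plays (A: 0.7848, B: 0.2152), P2 plays (X: 0.2152, Y: 0.7848)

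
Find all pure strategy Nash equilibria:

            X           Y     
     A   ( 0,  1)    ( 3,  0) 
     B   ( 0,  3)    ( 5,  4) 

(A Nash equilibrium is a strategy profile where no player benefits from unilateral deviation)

Nash equilibrium: (A, X), (B, Y)

Work:
Best responses:
  P1 vs X: payoffs [0, 0] → best response A/B (payoff 0)
  P1 vs Y: payoffs [3, 5] → best response B (payoff 5)
  P2 vs A: payoffs [1, 0] → best response X (payoff 1)
  P2 vs B: payoffs [3, 4] → best response Y (payoff 4)
Mutual best responses: (A,X), (B,Y) → Nash equilibria.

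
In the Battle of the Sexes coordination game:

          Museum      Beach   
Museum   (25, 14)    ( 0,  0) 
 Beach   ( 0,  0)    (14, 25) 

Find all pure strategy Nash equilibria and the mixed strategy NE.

Pure NE: (Museum, Museum) and (Beach, Beach); Mixed NE: p = 0.641, q = 0.359

Work:
Check pure NE:
(Museum, Museum): (25, 14) - no unilateral deviation beneficial
(Beach, Beach): (14, 25) - no unilateral deviation beneficial
Mixed NE: P1 plays Museum with p = 0.641, P2 plays Museum with q = 0.359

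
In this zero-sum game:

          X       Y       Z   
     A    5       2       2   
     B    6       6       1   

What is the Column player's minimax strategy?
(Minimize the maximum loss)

Column should play Z, value = 2

Work:
Column player minimizes Row's maximum payoff:
Column X: max payoff to Row = 6
Column Y: max payoff to Row = 6
Column Z: max payoff to Row = 2
Minimum is 2, achieved by column Z.
Minimax strategy: Z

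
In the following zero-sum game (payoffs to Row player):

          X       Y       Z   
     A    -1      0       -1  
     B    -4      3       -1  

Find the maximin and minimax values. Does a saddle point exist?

Maximin = -1, Minimax = -1, Saddle: True

Work:
Row minimums: [-1, -4] → maximin = -1
Column maximums: [-1, 3, -1] → minimax = -1
Saddle point exists! Game value = -1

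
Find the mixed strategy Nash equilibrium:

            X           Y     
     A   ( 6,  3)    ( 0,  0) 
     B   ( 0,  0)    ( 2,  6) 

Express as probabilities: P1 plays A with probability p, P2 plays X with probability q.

p = 0.6667, q = 0.25

Work:
Find probabilities that make opponent indifferent:
P2 chooses q to make P1 indifferent between A and B
P1 chooses p to make P2 indifferent between X and Y
Mixed NE: P1 plays (A: 0.6667, B: 0.3333), P2 plays (X: 0.25, Y: 0.75)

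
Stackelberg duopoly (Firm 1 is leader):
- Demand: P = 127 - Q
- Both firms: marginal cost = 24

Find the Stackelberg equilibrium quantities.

q₁* (leader) = 51.5, q₂* (follower) = 25.75

Work:
Follower's reaction: q₂ = (a - c - q₁)/2
Leader substitutes: π₁ = q₁·(a - q₁ - (a-c-q₁)/2 - c)
FOC: q₁* = (127 - 24)/2 = 51.50
Then: q₂* = (127 - 24 - 51.5)/2 = 25.75
Leader has first-mover advantage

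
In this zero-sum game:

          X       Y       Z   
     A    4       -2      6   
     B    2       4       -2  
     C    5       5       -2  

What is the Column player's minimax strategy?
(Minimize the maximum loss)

Column should play X or Y (all achieve the minimum), value = 5

Work:
Column player minimizes Row's maximum payoff:
Column X: max payoff to Row = 5
Column Y: max payoff to Row = 5
Column Z: max payoff to Row = 6
Minimum is 5, achieved by columns X, Y (tied).
Each of X or Y is a minimax strategy.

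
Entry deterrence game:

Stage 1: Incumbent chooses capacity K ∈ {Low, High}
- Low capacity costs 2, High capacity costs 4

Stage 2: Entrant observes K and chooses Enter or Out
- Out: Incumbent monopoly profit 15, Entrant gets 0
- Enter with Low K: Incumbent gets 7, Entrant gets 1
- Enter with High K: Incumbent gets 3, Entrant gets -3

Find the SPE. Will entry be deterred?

SPE: (High, Enter|Low, Out|High); Entry deterred. Incumbent net profit = 11

Work:
After Low K: Entrant enters (1 > 0)
After High K: Entrant stays out (-3 < 0)
Incumbent: Low → 7−2=5, High → 15−4=11
Incumbent chooses High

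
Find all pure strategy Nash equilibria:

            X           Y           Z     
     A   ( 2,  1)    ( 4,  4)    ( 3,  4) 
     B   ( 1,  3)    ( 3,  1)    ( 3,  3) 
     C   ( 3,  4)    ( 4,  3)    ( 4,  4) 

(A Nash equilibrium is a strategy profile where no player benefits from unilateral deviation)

Nash equilibrium: (A, Y), (C, X), (C, Z)

Work:
Best responses:
  P1 vs X: payoffs [2, 1, 3] → best response C (payoff 3)
  P1 vs Y: payoffs [4, 3, 4] → best response A/C (payoff 4)
  P1 vs Z: payoffs [3, 3, 4] → best response C (payoff 4)
  P2 vs A: payoffs [1, 4, 4] → best response Y/Z (payoff 4)
  P2 vs B: payoffs [3, 1, 3] → best response X/Z (payoff 3)
  P2 vs C: payoffs [4, 3, 4] → best response X/Z (payoff 4)
Mutual best responses: (A,Y), (C,X), (C,Z) → Nash equilibria.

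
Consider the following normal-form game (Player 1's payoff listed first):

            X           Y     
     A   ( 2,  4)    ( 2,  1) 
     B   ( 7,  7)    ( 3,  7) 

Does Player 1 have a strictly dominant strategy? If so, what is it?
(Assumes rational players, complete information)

Yes, Player 1's strictly dominant strategy is B

Work:
A strategy strictly dominates another if it gives a strictly higher payoff against every opponent action. Compare each pair of P1's strategies column-by-column:
  A vs B: [2 vs 7, 2 vs 3] → A does not strictly dominate B (column X: 2 ≤ 7)
  B vs A: [7 vs 2, 3 vs 2] → B strictly dominates A
B strictly dominates every other strategy → strictly dominant.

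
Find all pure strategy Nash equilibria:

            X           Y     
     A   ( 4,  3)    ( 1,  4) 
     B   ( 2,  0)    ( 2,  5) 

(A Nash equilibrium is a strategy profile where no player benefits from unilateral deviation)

Nash equilibrium: (B, Y)

Work:
Best responses:
  P1 vs X: payoffs [4, 2] → best response A (payoff 4)
  P1 vs Y: payoffs [1, 2] → best response B (payoff 2)
  P2 vs A: payoffs [3, 4] → best response Y (payoff 4)
  P2 vs B: payoffs [0, 5] → best response Y (payoff 5)
Mutual best responses: (B,Y) → Nash equilibria.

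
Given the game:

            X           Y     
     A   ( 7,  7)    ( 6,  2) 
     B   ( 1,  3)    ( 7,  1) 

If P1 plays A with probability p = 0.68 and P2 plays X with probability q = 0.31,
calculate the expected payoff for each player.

E[P1] = 5.9356, E[P2] = 2.9324

Work:
E[P1] = p·q·π₁(A,X) + p·(1-q)·π₁(A,Y) + (1-p)·q·π₁(B,X) + (1-p)·(1-q)·π₁(B,Y)
= 0.68·0.31·7 + 0.68·0.69·6 + 0.32·0.31·1 + 0.32·0.69·7
= 5.9356

E[P2] = 2.9324 (similar calculation)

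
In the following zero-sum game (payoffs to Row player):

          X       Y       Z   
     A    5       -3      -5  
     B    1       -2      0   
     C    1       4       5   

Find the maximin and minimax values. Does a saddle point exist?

Maximin = 1, Minimax = 4, Saddle: False

Work:
Row minimums: [-5, -2, 1] → maximin = 1
Column maximums: [5, 4, 5] → minimax = 4
No saddle point (maximin ≠ minimax). Mixed strategy needed.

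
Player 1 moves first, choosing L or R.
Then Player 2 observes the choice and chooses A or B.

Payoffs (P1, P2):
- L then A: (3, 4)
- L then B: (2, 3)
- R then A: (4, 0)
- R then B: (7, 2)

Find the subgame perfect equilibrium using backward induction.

P1 plays R, P2 plays A after L and B after R; Payoff (7, 2)

Work:
Backward induction:
After L: P2 chooses A → P1 gets 3
After R: P2 chooses B → P1 gets 7
P1 chooses R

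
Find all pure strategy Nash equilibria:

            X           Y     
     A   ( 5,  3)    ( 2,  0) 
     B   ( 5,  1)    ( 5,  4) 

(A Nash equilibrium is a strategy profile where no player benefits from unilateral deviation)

Nash equilibrium: (A, X), (B, Y)

Work:
Best responses:
  P1 vs X: payoffs [5, 5] → best response A/B (payoff 5)
  P1 vs Y: payoffs [2, 5] → best response B (payoff 5)
  P2 vs A: payoffs [3, 0] → best response X (payoff 3)
  P2 vs B: payoffs [1, 4] → best response Y (payoff 4)
Mutual best responses: (A,X), (B,Y) → Nash equilibria.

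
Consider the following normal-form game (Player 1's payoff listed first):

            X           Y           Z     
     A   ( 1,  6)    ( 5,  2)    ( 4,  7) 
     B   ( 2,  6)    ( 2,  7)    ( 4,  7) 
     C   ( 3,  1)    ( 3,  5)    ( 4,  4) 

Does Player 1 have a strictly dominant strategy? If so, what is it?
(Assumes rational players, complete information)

No strictly dominant strategy exists for Player 1

Work:
A strategy strictly dominates another if it gives a strictly higher payoff against every opponent action. Compare each pair of P1's strategies column-by-column:
  A vs B: [1 vs 2, 5 vs 2, 4 vs 4] → A does not strictly dominate B (column X: 1 ≤ 2)
  A vs C: [1 vs 3, 5 vs 3, 4 vs 4] → A does not strictly dominate C (column X: 1 ≤ 3)
  B vs A: [2 vs 1, 2 vs 5, 4 vs 4] → B does not strictly dominate A (column Y: 2 ≤ 5)
  B vs C: [2 vs 3, 2 vs 3, 4 vs 4] → B does not strictly dominate C (column X: 2 ≤ 3)
  C vs A: [3 vs 1, 3 vs 5, 4 vs 4] → C does not strictly dominate A (column Y: 3 ≤ 5)
  C vs B: [3 vs 2, 3 vs 2, 4 vs 4] → C does not strictly dominate B (column Z: 4 ≤ 4)
No single strategy strictly dominates all others → no strictly dominant strategy.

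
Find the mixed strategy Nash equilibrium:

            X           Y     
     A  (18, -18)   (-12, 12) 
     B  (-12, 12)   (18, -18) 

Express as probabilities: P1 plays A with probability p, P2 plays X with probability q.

p = 0.5, q = 0.5

Work:
Find probabilities that make opponent indifferent:
P2 chooses q to make P1 indifferent between A and B
P1 chooses p to make P2 indifferent between X and Y
Mixed NE: P1 plays (A: 0.5, B: 0.5), P2 plays (X: 0.5, Y: 0.5)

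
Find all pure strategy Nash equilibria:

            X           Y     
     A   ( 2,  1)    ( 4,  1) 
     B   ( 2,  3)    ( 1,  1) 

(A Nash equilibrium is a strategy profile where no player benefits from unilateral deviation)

Nash equilibrium: (A, X), (A, Y), (B, X)

Work:
Best responses:
  P1 vs X: payoffs [2, 2] → best response A/B (payoff 2)
  P1 vs Y: payoffs [4, 1] → best response A (payoff 4)
  P2 vs A: payoffs [1, 1] → best response X/Y (payoff 1)
  P2 vs B: payoffs [3, 1] → best response X (payoff 3)
Mutual best responses: (A,X), (A,Y), (B,X) → Nash equilibria.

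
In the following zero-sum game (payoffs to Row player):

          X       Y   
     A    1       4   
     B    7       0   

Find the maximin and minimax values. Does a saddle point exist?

Maximin = 1, Minimax = 4, Saddle: False

Work:
Row minimums: [1, 0] → maximin = 1
Column maximums: [7, 4] → minimax = 4
No saddle point (maximin ≠ minimax). Mixed strategy needed.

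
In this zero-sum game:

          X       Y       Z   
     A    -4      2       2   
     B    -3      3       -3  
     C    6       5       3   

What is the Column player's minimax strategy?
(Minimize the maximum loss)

Column should play Z, value = 3

Work:
Column player minimizes Row's maximum payoff:
Column X: max payoff to Row = 6
Column Y: max payoff to Row = 5
Column Z: max payoff to Row = 3
Minimum is 3, achieved by column Z.
Minimax strategy: Z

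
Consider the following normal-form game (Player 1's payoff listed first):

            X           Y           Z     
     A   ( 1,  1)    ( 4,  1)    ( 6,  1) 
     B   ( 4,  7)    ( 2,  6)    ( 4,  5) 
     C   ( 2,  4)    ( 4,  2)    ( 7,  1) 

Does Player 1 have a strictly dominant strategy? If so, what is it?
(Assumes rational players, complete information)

No strictly dominant strategy exists for Player 1

Work:
A strategy strictly dominates another if it gives a strictly higher payoff against every opponent action. Compare each pair of P1's strategies column-by-column:
  A vs B: [1 vs 4, 4 vs 2, 6 vs 4] → A does not strictly dominate B (column X: 1 ≤ 4)
  A vs C: [1 vs 2, 4 vs 4, 6 vs 7] → A does not strictly dominate C (column X: 1 ≤ 2)
  B vs A: [4 vs 1, 2 vs 4, 4 vs 6] → B does not strictly dominate A (column Y: 2 ≤ 4)
  B vs C: [4 vs 2, 2 vs 4, 4 vs 7] → B does not strictly dominate C (column Y: 2 ≤ 4)
  C vs A: [2 vs 1, 4 vs 4, 7 vs 6] → C does not strictly dominate A (column Y: 4 ≤ 4)
  C vs B: [2 vs 4, 4 vs 2, 7 vs 4] → C does not strictly dominate B (column X: 2 ≤ 4)
No single strategy strictly dominates all others → no strictly dominant strategy.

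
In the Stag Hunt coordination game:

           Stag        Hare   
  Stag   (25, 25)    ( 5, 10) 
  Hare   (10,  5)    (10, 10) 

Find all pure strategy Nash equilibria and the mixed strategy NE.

Pure NE: (Stag, Stag) and (Hare, Hare); Mixed NE: p = 0.25, q = 0.25

Work:
Check pure NE:
(Stag, Stag): (25, 25) - no unilateral deviation beneficial
(Hare, Hare): (10, 10) - no unilateral deviation beneficial
Mixed NE: P1 plays Stag with p = 0.25, P2 plays Stag with q = 0.25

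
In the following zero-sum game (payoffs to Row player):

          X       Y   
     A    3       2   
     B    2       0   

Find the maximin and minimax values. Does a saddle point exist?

Maximin = 2, Minimax = 2, Saddle: True

Work:
Row minimums: [2, 0] → maximin = 2
Column maximums: [3, 2] → minimax = 2
Saddle point exists! Game value = 2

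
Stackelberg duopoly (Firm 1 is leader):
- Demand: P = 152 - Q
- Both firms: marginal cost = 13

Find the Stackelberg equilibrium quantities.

q₁* (leader) = 69.5, q₂* (follower) = 34.75

Work:
Follower's reaction: q₂ = (a - c - q₁)/2
Leader substitutes: π₁ = q₁·(a - q₁ - (a-c-q₁)/2 - c)
FOC: q₁* = (152 - 13)/2 = 69.50
Then: q₂* = (152 - 13 - 69.5)/2 = 34.75
Leader has first-mover advantage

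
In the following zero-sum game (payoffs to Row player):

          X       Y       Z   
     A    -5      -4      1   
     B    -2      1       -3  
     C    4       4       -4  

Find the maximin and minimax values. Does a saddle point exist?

Maximin = -3, Minimax = 1, Saddle: False

Work:
Row minimums: [-5, -3, -4] → maximin = -3
Column maximums: [4, 4, 1] → minimax = 1
No saddle point (maximin ≠ minimax). Mixed strategy needed.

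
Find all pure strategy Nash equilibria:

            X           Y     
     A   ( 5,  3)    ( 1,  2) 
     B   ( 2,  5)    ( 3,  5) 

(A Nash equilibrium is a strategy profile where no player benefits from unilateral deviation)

Nash equilibrium: (A, X), (B, Y)

Work:
Best responses:
  P1 vs X: payoffs [5, 2] → best response A (payoff 5)
  P1 vs Y: payoffs [1, 3] → best response B (payoff 3)
  P2 vs A: payoffs [3, 2] → best response X (payoff 3)
  P2 vs B: payoffs [5, 5] → best response X/Y (payoff 5)
Mutual best responses: (A,X), (B,Y) → Nash equilibria.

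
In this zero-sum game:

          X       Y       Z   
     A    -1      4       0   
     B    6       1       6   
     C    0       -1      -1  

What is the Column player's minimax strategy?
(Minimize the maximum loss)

Column should play Y, value = 4

Work:
Column player minimizes Row's maximum payoff:
Column X: max payoff to Row = 6
Column Y: max payoff to Row = 4
Column Z: max payoff to Row = 6
Minimum is 4, achieved by column Y.
Minimax strategy: Y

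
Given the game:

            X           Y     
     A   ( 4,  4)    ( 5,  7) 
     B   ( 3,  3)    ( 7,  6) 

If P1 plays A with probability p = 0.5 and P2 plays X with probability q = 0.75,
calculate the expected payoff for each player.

E[P1] = 4.125, E[P2] = 4.25

Work:
E[P1] = p·q·π₁(A,X) + p·(1-q)·π₁(A,Y) + (1-p)·q·π₁(B,X) + (1-p)·(1-q)·π₁(B,Y)
= 0.5·0.75·4 + 0.5·0.25·5 + 0.5·0.75·3 + 0.5·0.25·7
= 4.125

E[P2] = 4.25 (similar calculation)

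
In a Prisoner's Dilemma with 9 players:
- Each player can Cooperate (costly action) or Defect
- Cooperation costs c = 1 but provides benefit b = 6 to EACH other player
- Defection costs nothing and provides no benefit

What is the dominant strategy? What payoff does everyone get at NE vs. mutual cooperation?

Dominant: Defect; NE payoff = 0; Coop payoff = 47

Work:
Defect dominates (saves cost c = 1, benefit to others is external)
NE: All defect → everyone gets 0
If all cooperate: each receives (8)×6 - 1 = 47
Social dilemma: 47 > 0 but NE gives 0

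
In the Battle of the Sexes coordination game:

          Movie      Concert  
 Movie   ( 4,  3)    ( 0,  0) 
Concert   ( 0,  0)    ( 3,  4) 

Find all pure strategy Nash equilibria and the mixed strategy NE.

Pure NE: (Movie, Movie) and (Concert, Concert); Mixed NE: p = 0.5714, q = 0.4286

Work:
Check pure NE:
(Movie, Movie): (4, 3) - no unilateral deviation beneficial
(Concert, Concert): (3, 4) - no unilateral deviation beneficial
Mixed NE: P1 plays Movie with p = 0.5714, P2 plays Movie with q = 0.4286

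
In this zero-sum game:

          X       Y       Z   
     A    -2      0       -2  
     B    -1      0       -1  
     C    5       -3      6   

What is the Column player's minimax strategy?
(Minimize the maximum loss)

Column should play Y, value = 0

Work:
Column player minimizes Row's maximum payoff:
Column X: max payoff to Row = 5
Column Y: max payoff to Row = 0
Column Z: max payoff to Row = 6
Minimum is 0, achieved by column Y.
Minimax strategy: Y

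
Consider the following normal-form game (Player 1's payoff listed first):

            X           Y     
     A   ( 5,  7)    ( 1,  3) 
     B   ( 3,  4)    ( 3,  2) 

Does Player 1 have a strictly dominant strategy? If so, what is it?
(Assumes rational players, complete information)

No strictly dominant strategy exists for Player 1

Work:
A strategy strictly dominates another if it gives a strictly higher payoff against every opponent action. Compare each pair of P1's strategies column-by-column:
  A vs B: [5 vs 3, 1 vs 3] → A does not strictly dominate B (column Y: 1 ≤ 3)
  B vs A: [3 vs 5, 3 vs 1] → B does not strictly dominate A (column X: 3 ≤ 5)
No single strategy strictly dominates all others → no strictly dominant strategy.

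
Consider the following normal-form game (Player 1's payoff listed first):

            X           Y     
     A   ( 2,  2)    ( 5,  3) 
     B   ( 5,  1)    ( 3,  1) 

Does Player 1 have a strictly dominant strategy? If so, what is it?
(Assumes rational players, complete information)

No strictly dominant strategy exists for Player 1

Work:
A strategy strictly dominates another if it gives a strictly higher payoff against every opponent action. Compare each pair of P1's strategies column-by-column:
  A vs B: [2 vs 5, 5 vs 3] → A does not strictly dominate B (column X: 2 ≤ 5)
  B vs A: [5 vs 2, 3 vs 5] → B does not strictly dominate A (column Y: 3 ≤ 5)
No single strategy strictly dominates all others → no strictly dominant strategy.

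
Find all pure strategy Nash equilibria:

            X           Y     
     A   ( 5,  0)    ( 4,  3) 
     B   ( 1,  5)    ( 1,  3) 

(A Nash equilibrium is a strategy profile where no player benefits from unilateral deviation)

Nash equilibrium: (A, Y)

Work:
Best responses:
  P1 vs X: payoffs [5, 1] → best response A (payoff 5)
  P1 vs Y: payoffs [4, 1] → best response A (payoff 4)
  P2 vs A: payoffs [0, 3] → best response Y (payoff 3)
  P2 vs B: payoffs [5, 3] → best response X (payoff 5)
Mutual best responses: (A,Y) → Nash equilibria.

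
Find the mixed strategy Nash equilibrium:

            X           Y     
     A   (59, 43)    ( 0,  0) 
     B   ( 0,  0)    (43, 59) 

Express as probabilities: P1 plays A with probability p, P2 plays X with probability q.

p = 0.5784, q = 0.4216

Work:
Find probabilities that make opponent indifferent:
P2 chooses q to make P1 indifferent between A and B
P1 chooses p to make P2 indifferent between X and Y
Mixed NE: P1 plays (A: 0.5784, B: 0.4216), P2 plays (X: 0.4216, Y: 0.5784)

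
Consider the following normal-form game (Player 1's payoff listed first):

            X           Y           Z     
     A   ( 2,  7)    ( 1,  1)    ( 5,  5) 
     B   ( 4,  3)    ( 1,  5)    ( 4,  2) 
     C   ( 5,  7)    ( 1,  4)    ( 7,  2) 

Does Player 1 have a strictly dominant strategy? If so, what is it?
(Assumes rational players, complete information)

No strictly dominant strategy exists for Player 1

Work:
A strategy strictly dominates another if it gives a strictly higher payoff against every opponent action. Compare each pair of P1's strategies column-by-column:
  A vs B: [2 vs 4, 1 vs 1, 5 vs 4] → A does not strictly dominate B (column X: 2 ≤ 4)
  A vs C: [2 vs 5, 1 vs 1, 5 vs 7] → A does not strictly dominate C (column X: 2 ≤ 5)
  B vs A: [4 vs 2, 1 vs 1, 4 vs 5] → B does not strictly dominate A (column Y: 1 ≤ 1)
  B vs C: [4 vs 5, 1 vs 1, 4 vs 7] → B does not strictly dominate C (column X: 4 ≤ 5)
  C vs A: [5 vs 2, 1 vs 1, 7 vs 5] → C does not strictly dominate A (column Y: 1 ≤ 1)
  C vs B: [5 vs 4, 1 vs 1, 7 vs 4] → C does not strictly dominate B (column Y: 1 ≤ 1)
No single strategy strictly dominates all others → no strictly dominant strategy.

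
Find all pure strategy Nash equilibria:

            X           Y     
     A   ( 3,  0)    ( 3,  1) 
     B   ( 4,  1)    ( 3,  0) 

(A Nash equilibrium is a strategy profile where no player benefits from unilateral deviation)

Nash equilibrium: (A, Y), (B, X)

Work:
Best responses:
  P1 vs X: payoffs [3, 4] → best response B (payoff 4)
  P1 vs Y: payoffs [3, 3] → best response A/B (payoff 3)
  P2 vs A: payoffs [0, 1] → best response Y (payoff 1)
  P2 vs B: payoffs [1, 0] → best response X (payoff 1)
Mutual best responses: (A,Y), (B,X) → Nash equilibria.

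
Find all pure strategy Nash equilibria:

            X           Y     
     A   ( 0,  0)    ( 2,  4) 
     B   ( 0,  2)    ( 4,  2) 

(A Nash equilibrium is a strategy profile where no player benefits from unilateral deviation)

Nash equilibrium: (B, X), (B, Y)

Work:
Best responses:
  P1 vs X: payoffs [0, 0] → best response A/B (payoff 0)
  P1 vs Y: payoffs [2, 4] → best response B (payoff 4)
  P2 vs A: payoffs [0, 4] → best response Y (payoff 4)
  P2 vs B: payoffs [2, 2] → best response X/Y (payoff 2)
Mutual best responses: (B,X), (B,Y) → Nash equilibria.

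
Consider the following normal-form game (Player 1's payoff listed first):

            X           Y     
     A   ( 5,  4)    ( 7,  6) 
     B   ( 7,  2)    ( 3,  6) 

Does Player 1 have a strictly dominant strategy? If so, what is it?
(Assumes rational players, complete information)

No strictly dominant strategy exists for Player 1

Work:
A strategy strictly dominates another if it gives a strictly higher payoff against every opponent action. Compare each pair of P1's strategies column-by-column:
  A vs B: [5 vs 7, 7 vs 3] → A does not strictly dominate B (column X: 5 ≤ 7)
  B vs A: [7 vs 5, 3 vs 7] → B does not strictly dominate A (column Y: 3 ≤ 7)
No single strategy strictly dominates all others → no strictly dominant strategy.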